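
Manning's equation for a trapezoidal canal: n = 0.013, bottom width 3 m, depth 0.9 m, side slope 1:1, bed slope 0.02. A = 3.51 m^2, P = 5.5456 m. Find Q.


R = A/P = 3.51/5.5456 = 0.632934
Q = (1/0.013) * 3.51 * 0.632934^(2/3) * 0.02^0.5

28.1482 m^3/s


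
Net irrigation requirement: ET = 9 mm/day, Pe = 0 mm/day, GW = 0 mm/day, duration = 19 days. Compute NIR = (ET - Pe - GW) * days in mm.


Daily deficit = ET - Pe - GW = 9 - 0 - 0 = 9 mm/day
NIR = 9 * 19 = 171 mm

171.0000 mm


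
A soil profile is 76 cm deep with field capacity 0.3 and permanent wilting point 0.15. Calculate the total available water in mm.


AWC = (FC - PWP) * d * 10
AWC = (0.3 - 0.15) * 76 * 10
AWC = 0.1500 * 76 * 10

114.0000 mm


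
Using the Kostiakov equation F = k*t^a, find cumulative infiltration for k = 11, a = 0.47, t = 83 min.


F = k * t^a = 11 * 83^0.47
F = 11 * 7.979335

87.7727 mm


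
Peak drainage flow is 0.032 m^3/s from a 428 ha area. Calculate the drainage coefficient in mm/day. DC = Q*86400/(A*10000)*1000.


DC = Q * 86400 / (A * 10000) * 1000
DC = 0.032 * 86400 / (428 * 10000) * 1000
DC = 2764800.0000 / 4280000

0.6460 mm/day


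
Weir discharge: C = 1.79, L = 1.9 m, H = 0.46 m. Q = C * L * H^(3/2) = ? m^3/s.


Q = C * L * H^(3/2) = 1.79 * 1.9 * 0.46^1.5 = 1.79 * 1.9 * 0.311987

1.0611 m^3/s


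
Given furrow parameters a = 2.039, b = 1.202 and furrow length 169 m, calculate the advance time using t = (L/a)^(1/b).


t = (L/a)^(1/b)
t = (169/2.039)^(1/1.202)
t = 82.883767^(1/1.202)

39.4516 min


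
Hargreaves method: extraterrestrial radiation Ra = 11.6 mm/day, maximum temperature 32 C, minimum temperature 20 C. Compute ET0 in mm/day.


Tmean = (Tmax + Tmin)/2 = (32 + 20)/2 = 26.0
ET0 = 0.0023 * 11.6 * (26.0 + 17.8) * sqrt(32 - 20)
ET0 = 0.0023 * 11.6 * 43.8 * 3.464102

4.0481 mm/day


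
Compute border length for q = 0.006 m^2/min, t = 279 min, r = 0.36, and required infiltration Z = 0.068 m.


L = q*t/((1+r)*Z)
L = 0.006*279/((1+0.36)*0.068)
L = 1.674/0.09248

18.1012 m


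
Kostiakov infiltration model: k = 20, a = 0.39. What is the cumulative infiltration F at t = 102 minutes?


F = k * t^a = 20 * 102^0.39
F = 20 * 6.072312

121.4462 mm


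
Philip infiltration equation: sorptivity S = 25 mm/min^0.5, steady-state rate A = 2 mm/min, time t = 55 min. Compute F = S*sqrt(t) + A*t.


F = S*sqrt(t) + A*t
F = 25*sqrt(55) + 2*55
F = 25*7.416198 + 110

295.4049 mm


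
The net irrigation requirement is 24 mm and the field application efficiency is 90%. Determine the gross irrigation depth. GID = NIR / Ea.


Ea = 90% = 0.9
GID = NIR / Ea = 24 / 0.9 = 26.6667 mm

26.6667 mm


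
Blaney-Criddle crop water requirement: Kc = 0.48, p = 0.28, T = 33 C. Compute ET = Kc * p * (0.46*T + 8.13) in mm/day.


ET = Kc * p * (0.46*T + 8.13)
ET = 0.48 * 0.28 * (0.46*33 + 8.13)
ET = 0.48 * 0.28 * 23.3100

3.1329 mm/day


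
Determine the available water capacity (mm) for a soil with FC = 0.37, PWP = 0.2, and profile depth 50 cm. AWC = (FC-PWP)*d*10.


AWC = (FC - PWP) * d * 10
AWC = (0.37 - 0.2) * 50 * 10
AWC = 0.1700 * 50 * 10

85.0000 mm


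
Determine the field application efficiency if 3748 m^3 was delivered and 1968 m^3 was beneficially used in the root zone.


Ea = V_root / V_field * 100 = 1968 / 3748 * 100 = 52.5080%

52.5080 %


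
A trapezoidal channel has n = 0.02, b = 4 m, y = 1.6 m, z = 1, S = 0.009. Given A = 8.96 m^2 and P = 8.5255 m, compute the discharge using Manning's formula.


R = A/P = 8.96/8.5255 = 1.050965
Q = (1/0.02) * 8.96 * 1.050965^(2/3) * 0.009^0.5

43.9331 m^3/s


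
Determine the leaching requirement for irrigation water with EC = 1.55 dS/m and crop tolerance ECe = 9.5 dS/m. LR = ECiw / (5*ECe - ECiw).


LR = ECiw / (5*ECe - ECiw)
LR = 1.55 / (5*9.5 - 1.55)
LR = 1.55 / 45.9500

0.0337


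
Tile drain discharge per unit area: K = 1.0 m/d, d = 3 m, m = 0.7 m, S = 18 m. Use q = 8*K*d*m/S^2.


q = 8*K*d*m/S^2
q = 8*1.0*3*0.7/18^2
q = 16.8000 / 324

0.0519 m/d


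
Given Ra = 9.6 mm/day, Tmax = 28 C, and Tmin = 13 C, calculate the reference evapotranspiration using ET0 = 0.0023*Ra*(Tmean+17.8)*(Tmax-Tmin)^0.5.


Tmean = (Tmax + Tmin)/2 = (28 + 13)/2 = 20.5
ET0 = 0.0023 * 9.6 * (20.5 + 17.8) * sqrt(28 - 13)
ET0 = 0.0023 * 9.6 * 38.3 * 3.872983

3.2752 mm/day


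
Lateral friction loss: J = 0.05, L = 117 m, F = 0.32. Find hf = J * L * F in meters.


hf = J * L * F = 0.05 * 117 * 0.32 = 1.8720 m

1.8720 m


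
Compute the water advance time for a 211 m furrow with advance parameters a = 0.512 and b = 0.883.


t = (L/a)^(1/b)
t = (211/0.512)^(1/0.883)
t = 412.109375^(1/0.883)

915.1853 min


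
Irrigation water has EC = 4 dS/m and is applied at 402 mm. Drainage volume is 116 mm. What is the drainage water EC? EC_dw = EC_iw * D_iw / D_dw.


EC_dw = EC_iw * D_iw / D_dw
EC_dw = 4 * 402 / 116
EC_dw = 1608 / 116

13.8621 dS/m


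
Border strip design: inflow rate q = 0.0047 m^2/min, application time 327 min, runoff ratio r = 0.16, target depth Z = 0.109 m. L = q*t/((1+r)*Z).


L = q*t/((1+r)*Z)
L = 0.0047*327/((1+0.16)*0.109)
L = 1.5369/0.12644

12.1552 m


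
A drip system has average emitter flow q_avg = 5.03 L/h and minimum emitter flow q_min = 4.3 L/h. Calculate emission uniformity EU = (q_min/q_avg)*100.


EU = (q_min/q_avg)*100 = (4.3/5.03)*100 = 85.4871%

85.4871 %


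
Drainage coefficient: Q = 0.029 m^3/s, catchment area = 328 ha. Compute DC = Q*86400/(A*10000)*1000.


DC = Q * 86400 / (A * 10000) * 1000
DC = 0.029 * 86400 / (328 * 10000) * 1000
DC = 2505600.0000 / 3280000

0.7639 mm/day


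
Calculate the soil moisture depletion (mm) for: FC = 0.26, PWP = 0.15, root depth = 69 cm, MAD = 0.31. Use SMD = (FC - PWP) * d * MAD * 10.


SMD = (FC - PWP) * d * MAD * 10
SMD = (0.26 - 0.15) * 69 * 0.31 * 10
SMD = 0.1100 * 69 * 0.31 * 10

23.5290 mm


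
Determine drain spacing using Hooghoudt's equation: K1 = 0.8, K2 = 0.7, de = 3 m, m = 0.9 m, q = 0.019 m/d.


S^2 = 8*K2*de*m/q + 4*K1*m^2/q
S^2 = 8*0.7*3*0.9/0.019 + 4*0.8*0.9^2/0.019
S = sqrt(932.2105)

30.5321 m


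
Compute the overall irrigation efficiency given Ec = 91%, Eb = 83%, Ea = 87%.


Ec = 0.91, Eb = 0.83, Ea = 0.87
E = 0.91 * 0.83 * 0.87 * 100 = 65.7111%

65.7111 %


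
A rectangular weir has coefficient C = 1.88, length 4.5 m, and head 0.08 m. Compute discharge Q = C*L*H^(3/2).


Q = C * L * H^(3/2) = 1.88 * 4.5 * 0.08^1.5 = 1.88 * 4.5 * 0.022627

0.1914 m^3/s


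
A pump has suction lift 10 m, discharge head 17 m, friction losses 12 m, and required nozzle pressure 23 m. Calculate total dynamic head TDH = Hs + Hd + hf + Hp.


TDH = Hs + Hd + hf + Hp = 10 + 17 + 12 + 23 = 62

62 m


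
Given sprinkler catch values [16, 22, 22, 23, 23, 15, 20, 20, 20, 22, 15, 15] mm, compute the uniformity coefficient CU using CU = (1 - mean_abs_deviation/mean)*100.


mean = 19.416667 mm
MAD = 2.777778 mm
CU = (1 - 2.777778/19.416667)*100

85.6938 %


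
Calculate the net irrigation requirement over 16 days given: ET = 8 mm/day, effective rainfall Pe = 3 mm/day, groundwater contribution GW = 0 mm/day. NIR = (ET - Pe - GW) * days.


Daily deficit = ET - Pe - GW = 8 - 3 - 0 = 5 mm/day
NIR = 5 * 16 = 80 mm

80.0000 mm


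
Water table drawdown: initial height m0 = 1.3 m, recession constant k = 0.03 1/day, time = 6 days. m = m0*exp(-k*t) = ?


m = m0 * exp(-k*t)
m = 1.3 * exp(-0.03 * 6)
m = 1.3 * exp(-0.1800)

1.0859 m


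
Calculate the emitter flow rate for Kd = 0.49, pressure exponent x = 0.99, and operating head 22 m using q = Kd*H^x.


q = Kd * H^x = 0.49 * 22^0.99 = 0.49 * 21.330373

10.4519 L/h


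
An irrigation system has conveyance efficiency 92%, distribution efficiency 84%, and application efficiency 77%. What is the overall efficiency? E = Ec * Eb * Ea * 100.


Ec = 0.92, Eb = 0.84, Ea = 0.77
E = 0.92 * 0.84 * 0.77 * 100 = 59.5056%

59.5056 %


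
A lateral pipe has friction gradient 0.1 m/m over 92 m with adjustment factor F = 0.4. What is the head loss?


hf = J * L * F = 0.1 * 92 * 0.4 = 3.6800 m

3.6800 m


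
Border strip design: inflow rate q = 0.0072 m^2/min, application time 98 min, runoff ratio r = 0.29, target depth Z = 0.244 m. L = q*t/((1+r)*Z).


L = q*t/((1+r)*Z)
L = 0.0072*98/((1+0.29)*0.244)
L = 0.7056/0.31476

2.2417 m


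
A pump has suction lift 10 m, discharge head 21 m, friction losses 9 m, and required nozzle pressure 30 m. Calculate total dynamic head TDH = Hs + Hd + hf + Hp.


TDH = Hs + Hd + hf + Hp = 10 + 21 + 9 + 30 = 70

70 m


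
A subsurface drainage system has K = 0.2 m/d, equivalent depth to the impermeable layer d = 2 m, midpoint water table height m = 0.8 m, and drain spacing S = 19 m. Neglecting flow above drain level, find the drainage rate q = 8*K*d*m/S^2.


q = 8*K*d*m/S^2
q = 8*0.2*2*0.8/19^2
q = 2.5600 / 361

0.0071 m/d


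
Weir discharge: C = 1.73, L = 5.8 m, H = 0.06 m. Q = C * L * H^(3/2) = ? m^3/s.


Q = C * L * H^(3/2) = 1.73 * 5.8 * 0.06^1.5 = 1.73 * 5.8 * 0.014697

0.1475 m^3/s


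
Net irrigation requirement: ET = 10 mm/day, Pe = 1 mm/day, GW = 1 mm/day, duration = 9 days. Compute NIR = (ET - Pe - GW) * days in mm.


Daily deficit = ET - Pe - GW = 10 - 1 - 1 = 8 mm/day
NIR = 8 * 9 = 72 mm

72.0000 mm


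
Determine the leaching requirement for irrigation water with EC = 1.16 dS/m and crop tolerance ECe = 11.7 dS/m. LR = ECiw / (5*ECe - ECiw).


LR = ECiw / (5*ECe - ECiw)
LR = 1.16 / (5*11.7 - 1.16)
LR = 1.16 / 57.3400

0.0202


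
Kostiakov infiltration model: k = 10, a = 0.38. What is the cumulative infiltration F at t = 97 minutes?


F = k * t^a = 10 * 97^0.38
F = 10 * 5.688179

56.8818 mm


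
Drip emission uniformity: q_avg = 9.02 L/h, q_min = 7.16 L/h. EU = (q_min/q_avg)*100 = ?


EU = (q_min/q_avg)*100 = (7.16/9.02)*100 = 79.3792%

79.3792 %


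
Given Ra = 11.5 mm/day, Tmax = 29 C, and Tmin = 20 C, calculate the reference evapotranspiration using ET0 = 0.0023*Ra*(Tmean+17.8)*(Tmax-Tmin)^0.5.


Tmean = (Tmax + Tmin)/2 = (29 + 20)/2 = 24.5
ET0 = 0.0023 * 11.5 * (24.5 + 17.8) * sqrt(29 - 20)
ET0 = 0.0023 * 11.5 * 42.3 * 3.000000

3.3565 mm/day


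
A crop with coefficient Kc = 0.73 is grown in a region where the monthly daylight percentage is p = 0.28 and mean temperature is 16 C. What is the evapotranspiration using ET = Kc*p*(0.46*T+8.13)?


ET = Kc * p * (0.46*T + 8.13)
ET = 0.73 * 0.28 * (0.46*16 + 8.13)
ET = 0.73 * 0.28 * 15.4900

3.1662 mm/day


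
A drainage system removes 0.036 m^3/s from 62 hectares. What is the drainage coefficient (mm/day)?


DC = Q * 86400 / (A * 10000) * 1000
DC = 0.036 * 86400 / (62 * 10000) * 1000
DC = 3110400.0000 / 620000

5.0168 mm/day


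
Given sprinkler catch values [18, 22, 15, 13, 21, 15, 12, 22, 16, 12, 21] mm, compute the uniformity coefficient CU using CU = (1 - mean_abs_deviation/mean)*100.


mean = 17.000000 mm
MAD = 3.454545 mm
CU = (1 - 3.454545/17.000000)*100

79.6791 %


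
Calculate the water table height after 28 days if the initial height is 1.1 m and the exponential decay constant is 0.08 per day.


m = m0 * exp(-k*t)
m = 1.1 * exp(-0.08 * 28)
m = 1.1 * exp(-2.2400)

0.1171 m


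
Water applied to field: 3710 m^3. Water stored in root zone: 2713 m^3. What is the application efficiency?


Ea = V_root / V_field * 100 = 2713 / 3710 * 100 = 73.1267%

73.1267 %


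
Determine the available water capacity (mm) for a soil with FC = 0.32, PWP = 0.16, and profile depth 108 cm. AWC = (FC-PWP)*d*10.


AWC = (FC - PWP) * d * 10
AWC = (0.32 - 0.16) * 108 * 10
AWC = 0.1600 * 108 * 10

172.8000 mm


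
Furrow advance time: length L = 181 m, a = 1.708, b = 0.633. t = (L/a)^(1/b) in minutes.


t = (L/a)^(1/b)
t = (181/1.708)^(1/0.633)
t = 105.971897^(1/0.633)

1582.5353 min


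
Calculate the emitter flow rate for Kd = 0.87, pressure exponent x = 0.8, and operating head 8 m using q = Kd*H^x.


q = Kd * H^x = 0.87 * 8^0.8 = 0.87 * 5.278032

4.5919 L/h


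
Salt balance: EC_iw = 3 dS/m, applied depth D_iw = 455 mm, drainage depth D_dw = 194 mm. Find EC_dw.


EC_dw = EC_iw * D_iw / D_dw
EC_dw = 3 * 455 / 194
EC_dw = 1365 / 194

7.0361 dS/m


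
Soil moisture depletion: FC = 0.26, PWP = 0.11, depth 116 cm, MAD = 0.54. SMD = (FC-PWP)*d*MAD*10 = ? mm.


SMD = (FC - PWP) * d * MAD * 10
SMD = (0.26 - 0.11) * 116 * 0.54 * 10
SMD = 0.1500 * 116 * 0.54 * 10

93.9600 mm


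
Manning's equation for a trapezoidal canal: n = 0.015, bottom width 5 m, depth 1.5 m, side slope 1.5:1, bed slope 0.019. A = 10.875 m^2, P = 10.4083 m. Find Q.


R = A/P = 10.875/10.4083 = 1.044839
Q = (1/0.015) * 10.875 * 1.044839^(2/3) * 0.019^0.5

102.8998 m^3/s


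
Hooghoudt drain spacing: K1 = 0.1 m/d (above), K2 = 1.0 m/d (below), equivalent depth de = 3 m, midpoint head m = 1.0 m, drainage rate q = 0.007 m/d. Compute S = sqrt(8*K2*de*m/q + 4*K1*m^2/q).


S^2 = 8*K2*de*m/q + 4*K1*m^2/q
S^2 = 8*1.0*3*1.0/0.007 + 4*0.1*1.0^2/0.007
S = sqrt(3485.7143)

59.0399 m


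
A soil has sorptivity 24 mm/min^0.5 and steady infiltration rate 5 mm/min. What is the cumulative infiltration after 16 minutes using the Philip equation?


F = S*sqrt(t) + A*t
F = 24*sqrt(16) + 5*16
F = 24*4.000000 + 80

176.0000 mm


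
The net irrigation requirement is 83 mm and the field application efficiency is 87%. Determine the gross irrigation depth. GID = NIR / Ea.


Ea = 87% = 0.87
GID = NIR / Ea = 83 / 0.87 = 95.4023 mm

95.4023 mm


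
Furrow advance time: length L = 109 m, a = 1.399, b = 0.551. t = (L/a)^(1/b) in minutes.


t = (L/a)^(1/b)
t = (109/1.399)^(1/0.551)
t = 77.912795^(1/0.551)

2710.4837 min


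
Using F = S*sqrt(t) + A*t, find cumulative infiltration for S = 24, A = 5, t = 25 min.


F = S*sqrt(t) + A*t
F = 24*sqrt(25) + 5*25
F = 24*5.000000 + 125

245.0000 mm


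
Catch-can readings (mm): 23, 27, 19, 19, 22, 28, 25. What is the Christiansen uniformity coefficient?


mean = 23.285714 mm
MAD = 2.897959 mm
CU = (1 - 2.897959/23.285714)*100

87.5548 %


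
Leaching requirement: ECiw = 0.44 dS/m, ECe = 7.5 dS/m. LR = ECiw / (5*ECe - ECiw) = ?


LR = ECiw / (5*ECe - ECiw)
LR = 0.44 / (5*7.5 - 0.44)
LR = 0.44 / 37.0600

0.0119


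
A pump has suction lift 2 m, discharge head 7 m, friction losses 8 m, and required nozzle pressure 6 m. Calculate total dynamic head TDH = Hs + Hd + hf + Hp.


TDH = Hs + Hd + hf + Hp = 2 + 7 + 8 + 6 = 23

23 m


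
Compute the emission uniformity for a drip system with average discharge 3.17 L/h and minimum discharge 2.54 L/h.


EU = (q_min/q_avg)*100 = (2.54/3.17)*100 = 80.1262%

80.1262 %


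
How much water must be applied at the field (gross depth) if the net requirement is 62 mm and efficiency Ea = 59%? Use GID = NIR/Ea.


Ea = 59% = 0.59
GID = NIR / Ea = 62 / 0.59 = 105.0847 mm

105.0847 mm


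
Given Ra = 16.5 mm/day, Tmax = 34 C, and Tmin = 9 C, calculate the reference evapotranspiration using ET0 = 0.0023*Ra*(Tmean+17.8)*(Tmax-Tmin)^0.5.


Tmean = (Tmax + Tmin)/2 = (34 + 9)/2 = 21.5
ET0 = 0.0023 * 16.5 * (21.5 + 17.8) * sqrt(34 - 9)
ET0 = 0.0023 * 16.5 * 39.3 * 5.000000

7.4572 mm/day


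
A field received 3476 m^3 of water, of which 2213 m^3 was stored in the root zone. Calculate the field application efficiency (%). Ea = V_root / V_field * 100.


Ea = V_root / V_field * 100 = 2213 / 3476 * 100 = 63.6651%

63.6651 %


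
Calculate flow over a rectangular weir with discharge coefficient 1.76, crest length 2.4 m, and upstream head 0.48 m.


Q = C * L * H^(3/2) = 1.76 * 2.4 * 0.48^1.5 = 1.76 * 2.4 * 0.332554

1.4047 m^3/s


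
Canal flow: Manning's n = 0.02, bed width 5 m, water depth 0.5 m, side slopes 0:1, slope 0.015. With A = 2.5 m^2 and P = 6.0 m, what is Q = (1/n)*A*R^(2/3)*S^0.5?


R = A/P = 2.5/6.0 = 0.416667
Q = (1/0.02) * 2.5 * 0.416667^(2/3) * 0.015^0.5

8.5405 m^3/s


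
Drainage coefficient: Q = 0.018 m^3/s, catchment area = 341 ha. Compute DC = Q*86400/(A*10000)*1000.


DC = Q * 86400 / (A * 10000) * 1000
DC = 0.018 * 86400 / (341 * 10000) * 1000
DC = 1555200.0000 / 3410000

0.4561 mm/day


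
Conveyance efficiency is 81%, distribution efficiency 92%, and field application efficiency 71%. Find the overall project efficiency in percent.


Ec = 0.81, Eb = 0.92, Ea = 0.71
E = 0.81 * 0.92 * 0.71 * 100 = 52.9092%

52.9092 %


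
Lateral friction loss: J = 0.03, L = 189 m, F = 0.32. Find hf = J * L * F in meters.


hf = J * L * F = 0.03 * 189 * 0.32 = 1.8144 m

1.8144 m


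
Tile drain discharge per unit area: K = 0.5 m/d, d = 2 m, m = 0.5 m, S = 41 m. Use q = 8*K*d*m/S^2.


q = 8*K*d*m/S^2
q = 8*0.5*2*0.5/41^2
q = 4.0000 / 1681

0.0024 m/d


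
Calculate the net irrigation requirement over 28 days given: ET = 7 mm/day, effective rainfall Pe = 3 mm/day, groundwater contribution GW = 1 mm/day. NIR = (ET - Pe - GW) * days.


Daily deficit = ET - Pe - GW = 7 - 3 - 1 = 3 mm/day
NIR = 3 * 28 = 84 mm

84.0000 mm


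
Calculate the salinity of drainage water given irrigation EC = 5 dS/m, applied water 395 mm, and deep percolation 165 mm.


EC_dw = EC_iw * D_iw / D_dw
EC_dw = 5 * 395 / 165
EC_dw = 1975 / 165

11.9697 dS/m


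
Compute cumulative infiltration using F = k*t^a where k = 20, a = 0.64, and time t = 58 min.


F = k * t^a = 20 * 58^0.64
F = 20 * 13.446025

268.9205 mm


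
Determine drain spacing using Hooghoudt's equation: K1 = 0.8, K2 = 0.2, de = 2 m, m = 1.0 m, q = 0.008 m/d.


S^2 = 8*K2*de*m/q + 4*K1*m^2/q
S^2 = 8*0.2*2*1.0/0.008 + 4*0.8*1.0^2/0.008
S = sqrt(800.0000)

28.2843 m


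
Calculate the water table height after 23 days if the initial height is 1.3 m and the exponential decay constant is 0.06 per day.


m = m0 * exp(-k*t)
m = 1.3 * exp(-0.06 * 23)
m = 1.3 * exp(-1.3800)

0.3271 m


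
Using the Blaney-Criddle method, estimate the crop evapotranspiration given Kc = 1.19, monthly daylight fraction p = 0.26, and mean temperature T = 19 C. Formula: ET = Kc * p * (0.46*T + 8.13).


ET = Kc * p * (0.46*T + 8.13)
ET = 1.19 * 0.26 * (0.46*19 + 8.13)
ET = 1.19 * 0.26 * 16.8700

5.2196 mm/day


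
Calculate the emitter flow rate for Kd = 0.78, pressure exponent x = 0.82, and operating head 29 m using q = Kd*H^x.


q = Kd * H^x = 0.78 * 29^0.82 = 0.78 * 15.818539

12.3385 L/h


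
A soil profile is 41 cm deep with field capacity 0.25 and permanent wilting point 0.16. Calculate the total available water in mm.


AWC = (FC - PWP) * d * 10
AWC = (0.25 - 0.16) * 41 * 10
AWC = 0.0900 * 41 * 10

36.9000 mm


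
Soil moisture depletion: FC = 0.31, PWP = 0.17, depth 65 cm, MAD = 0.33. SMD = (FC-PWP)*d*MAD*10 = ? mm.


SMD = (FC - PWP) * d * MAD * 10
SMD = (0.31 - 0.17) * 65 * 0.33 * 10
SMD = 0.1400 * 65 * 0.33 * 10

30.0300 mm


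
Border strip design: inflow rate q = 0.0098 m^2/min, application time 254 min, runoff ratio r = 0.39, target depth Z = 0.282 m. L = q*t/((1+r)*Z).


L = q*t/((1+r)*Z)
L = 0.0098*254/((1+0.39)*0.282)
L = 2.4892/0.39198

6.3503 m


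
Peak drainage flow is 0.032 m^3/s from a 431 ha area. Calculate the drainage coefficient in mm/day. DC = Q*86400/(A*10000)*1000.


DC = Q * 86400 / (A * 10000) * 1000
DC = 0.032 * 86400 / (431 * 10000) * 1000
DC = 2764800.0000 / 4310000

0.6415 mm/day


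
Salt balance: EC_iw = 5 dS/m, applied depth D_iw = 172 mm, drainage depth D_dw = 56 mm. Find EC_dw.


EC_dw = EC_iw * D_iw / D_dw
EC_dw = 5 * 172 / 56
EC_dw = 860 / 56

15.3571 dS/m


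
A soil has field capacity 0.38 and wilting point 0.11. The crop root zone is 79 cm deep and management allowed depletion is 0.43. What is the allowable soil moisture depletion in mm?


SMD = (FC - PWP) * d * MAD * 10
SMD = (0.38 - 0.11) * 79 * 0.43 * 10
SMD = 0.2700 * 79 * 0.43 * 10

91.7190 mm


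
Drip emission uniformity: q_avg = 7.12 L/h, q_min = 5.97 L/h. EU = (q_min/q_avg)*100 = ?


EU = (q_min/q_avg)*100 = (5.97/7.12)*100 = 83.8483%

83.8483 %


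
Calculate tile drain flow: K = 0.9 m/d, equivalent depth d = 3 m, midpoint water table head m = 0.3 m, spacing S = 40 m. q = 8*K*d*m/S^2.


q = 8*K*d*m/S^2
q = 8*0.9*3*0.3/40^2
q = 6.4800 / 1600

0.0041 m/d


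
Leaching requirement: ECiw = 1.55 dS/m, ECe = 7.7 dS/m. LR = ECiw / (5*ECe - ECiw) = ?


LR = ECiw / (5*ECe - ECiw)
LR = 1.55 / (5*7.7 - 1.55)
LR = 1.55 / 36.9500

0.0419


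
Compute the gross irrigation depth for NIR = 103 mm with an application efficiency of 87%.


Ea = 87% = 0.87
GID = NIR / Ea = 103 / 0.87 = 118.3908 mm

118.3908 mm


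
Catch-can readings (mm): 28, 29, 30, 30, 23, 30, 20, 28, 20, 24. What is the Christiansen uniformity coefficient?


mean = 26.200000 mm
MAD = 3.560000 mm
CU = (1 - 3.560000/26.200000)*100

86.4122 %


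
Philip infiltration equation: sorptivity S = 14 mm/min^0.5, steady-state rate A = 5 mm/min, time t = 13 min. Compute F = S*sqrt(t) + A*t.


F = S*sqrt(t) + A*t
F = 14*sqrt(13) + 5*13
F = 14*3.605551 + 65

115.4777 mm


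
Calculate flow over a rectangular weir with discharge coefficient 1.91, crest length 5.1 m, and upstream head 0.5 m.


Q = C * L * H^(3/2) = 1.91 * 5.1 * 0.5^1.5 = 1.91 * 5.1 * 0.353553

3.4440 m^3/s


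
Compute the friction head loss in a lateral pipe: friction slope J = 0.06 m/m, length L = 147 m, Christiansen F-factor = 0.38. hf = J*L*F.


hf = J * L * F = 0.06 * 147 * 0.38 = 3.3516 m

3.3516 m


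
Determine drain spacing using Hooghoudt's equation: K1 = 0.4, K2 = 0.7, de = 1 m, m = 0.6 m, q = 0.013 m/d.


S^2 = 8*K2*de*m/q + 4*K1*m^2/q
S^2 = 8*0.7*1*0.6/0.013 + 4*0.4*0.6^2/0.013
S = sqrt(302.7692)

17.4003 m


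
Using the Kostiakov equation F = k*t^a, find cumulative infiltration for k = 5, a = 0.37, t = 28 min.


F = k * t^a = 5 * 28^0.37
F = 5 * 3.431219

17.1561 mm


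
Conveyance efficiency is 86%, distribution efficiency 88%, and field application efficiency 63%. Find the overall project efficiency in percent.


Ec = 0.86, Eb = 0.88, Ea = 0.63
E = 0.86 * 0.88 * 0.63 * 100 = 47.6784%

47.6784 %


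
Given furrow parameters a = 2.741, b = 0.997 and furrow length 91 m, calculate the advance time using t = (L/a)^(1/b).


t = (L/a)^(1/b)
t = (91/2.741)^(1/0.997)
t = 33.199562^(1/0.997)

33.5513 min


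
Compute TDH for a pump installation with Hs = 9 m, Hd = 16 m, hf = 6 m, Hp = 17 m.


TDH = Hs + Hd + hf + Hp = 9 + 16 + 6 + 17 = 48

48 m


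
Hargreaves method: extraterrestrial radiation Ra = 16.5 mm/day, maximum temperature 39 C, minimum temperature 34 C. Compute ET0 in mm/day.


Tmean = (Tmax + Tmin)/2 = (39 + 34)/2 = 36.5
ET0 = 0.0023 * 16.5 * (36.5 + 17.8) * sqrt(39 - 34)
ET0 = 0.0023 * 16.5 * 54.3 * 2.236068

4.6078 mm/day


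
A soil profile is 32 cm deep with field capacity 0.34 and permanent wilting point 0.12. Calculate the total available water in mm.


AWC = (FC - PWP) * d * 10
AWC = (0.34 - 0.12) * 32 * 10
AWC = 0.2200 * 32 * 10

70.4000 mm


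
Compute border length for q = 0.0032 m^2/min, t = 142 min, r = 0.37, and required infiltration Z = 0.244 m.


L = q*t/((1+r)*Z)
L = 0.0032*142/((1+0.37)*0.244)
L = 0.4544/0.33428

1.3593 m


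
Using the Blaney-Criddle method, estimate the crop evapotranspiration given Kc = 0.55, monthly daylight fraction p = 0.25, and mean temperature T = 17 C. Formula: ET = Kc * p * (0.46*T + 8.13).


ET = Kc * p * (0.46*T + 8.13)
ET = 0.55 * 0.25 * (0.46*17 + 8.13)
ET = 0.55 * 0.25 * 15.9500

2.1931 mm/day


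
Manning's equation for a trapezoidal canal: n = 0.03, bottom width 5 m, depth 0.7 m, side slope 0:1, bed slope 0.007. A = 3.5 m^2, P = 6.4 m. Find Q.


R = A/P = 3.5/6.4 = 0.546875
Q = (1/0.03) * 3.5 * 0.546875^(2/3) * 0.007^0.5

6.5276 m^3/s


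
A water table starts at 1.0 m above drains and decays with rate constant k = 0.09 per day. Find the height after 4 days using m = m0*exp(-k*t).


m = m0 * exp(-k*t)
m = 1.0 * exp(-0.09 * 4)
m = 1.0 * exp(-0.3600)

0.6977 m


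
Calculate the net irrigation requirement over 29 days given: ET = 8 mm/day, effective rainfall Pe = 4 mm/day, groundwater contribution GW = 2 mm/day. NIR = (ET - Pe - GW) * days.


Daily deficit = ET - Pe - GW = 8 - 4 - 2 = 2 mm/day
NIR = 2 * 29 = 58 mm

58.0000 mm


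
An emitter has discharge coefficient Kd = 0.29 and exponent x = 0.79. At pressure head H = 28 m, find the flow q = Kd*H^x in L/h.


q = Kd * H^x = 0.29 * 28^0.79 = 0.29 * 13.907685

4.0332 L/h


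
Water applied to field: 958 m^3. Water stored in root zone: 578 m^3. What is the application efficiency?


Ea = V_root / V_field * 100 = 578 / 958 * 100 = 60.3340%

60.3340 %


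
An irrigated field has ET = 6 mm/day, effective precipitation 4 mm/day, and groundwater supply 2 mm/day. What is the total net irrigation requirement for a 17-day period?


Daily deficit = ET - Pe - GW = 6 - 4 - 2 = 0 mm/day
NIR = 0 * 17 = 0 mm

0 mm


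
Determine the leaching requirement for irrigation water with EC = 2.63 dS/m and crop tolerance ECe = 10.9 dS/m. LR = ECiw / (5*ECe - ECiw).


LR = ECiw / (5*ECe - ECiw)
LR = 2.63 / (5*10.9 - 2.63)
LR = 2.63 / 51.8700

0.0507


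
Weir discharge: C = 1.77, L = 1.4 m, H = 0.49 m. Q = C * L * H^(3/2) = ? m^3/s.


Q = C * L * H^(3/2) = 1.77 * 1.4 * 0.49^1.5 = 1.77 * 1.4 * 0.343000

0.8500 m^3/s


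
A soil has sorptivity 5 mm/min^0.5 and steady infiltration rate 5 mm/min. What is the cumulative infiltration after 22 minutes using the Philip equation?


F = S*sqrt(t) + A*t
F = 5*sqrt(22) + 5*22
F = 5*4.690416 + 110

133.4521 mm


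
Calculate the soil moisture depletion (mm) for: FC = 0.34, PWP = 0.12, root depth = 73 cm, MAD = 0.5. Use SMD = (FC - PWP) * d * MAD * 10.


SMD = (FC - PWP) * d * MAD * 10
SMD = (0.34 - 0.12) * 73 * 0.5 * 10
SMD = 0.2200 * 73 * 0.5 * 10

80.3000 mm


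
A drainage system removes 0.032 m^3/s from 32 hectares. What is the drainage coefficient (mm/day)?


DC = Q * 86400 / (A * 10000) * 1000
DC = 0.032 * 86400 / (32 * 10000) * 1000
DC = 2764800.0000 / 320000

8.6400 mm/day


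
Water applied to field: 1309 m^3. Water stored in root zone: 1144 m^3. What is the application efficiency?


Ea = V_root / V_field * 100 = 1144 / 1309 * 100 = 87.3950%

87.3950 %


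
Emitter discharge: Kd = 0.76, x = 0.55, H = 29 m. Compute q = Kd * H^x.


q = Kd * H^x = 0.76 * 29^0.55 = 0.76 * 6.372633

4.8432 L/h


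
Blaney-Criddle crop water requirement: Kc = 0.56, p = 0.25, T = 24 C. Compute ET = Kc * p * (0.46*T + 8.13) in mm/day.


ET = Kc * p * (0.46*T + 8.13)
ET = 0.56 * 0.25 * (0.46*24 + 8.13)
ET = 0.56 * 0.25 * 19.1700

2.6838 mm/day


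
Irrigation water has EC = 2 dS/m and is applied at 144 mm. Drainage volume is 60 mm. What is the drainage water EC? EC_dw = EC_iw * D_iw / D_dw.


EC_dw = EC_iw * D_iw / D_dw
EC_dw = 2 * 144 / 60
EC_dw = 288 / 60

4.8000 dS/m


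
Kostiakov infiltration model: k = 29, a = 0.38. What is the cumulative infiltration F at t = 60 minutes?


F = k * t^a = 29 * 60^0.38
F = 29 * 4.739117

137.4344 mm


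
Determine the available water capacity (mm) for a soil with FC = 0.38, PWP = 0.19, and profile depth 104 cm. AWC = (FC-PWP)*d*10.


AWC = (FC - PWP) * d * 10
AWC = (0.38 - 0.19) * 104 * 10
AWC = 0.1900 * 104 * 10

197.6000 mm


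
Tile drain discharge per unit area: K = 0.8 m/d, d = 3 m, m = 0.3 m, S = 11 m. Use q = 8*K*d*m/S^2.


q = 8*K*d*m/S^2
q = 8*0.8*3*0.3/11^2
q = 5.7600 / 121

0.0476 m/d


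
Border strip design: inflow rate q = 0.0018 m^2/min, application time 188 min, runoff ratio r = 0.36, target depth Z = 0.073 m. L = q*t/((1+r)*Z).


L = q*t/((1+r)*Z)
L = 0.0018*188/((1+0.36)*0.073)
L = 0.3384/0.09928

3.4085 m


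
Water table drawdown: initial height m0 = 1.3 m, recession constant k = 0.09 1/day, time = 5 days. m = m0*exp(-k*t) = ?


m = m0 * exp(-k*t)
m = 1.3 * exp(-0.09 * 5)
m = 1.3 * exp(-0.4500)

0.8289 m


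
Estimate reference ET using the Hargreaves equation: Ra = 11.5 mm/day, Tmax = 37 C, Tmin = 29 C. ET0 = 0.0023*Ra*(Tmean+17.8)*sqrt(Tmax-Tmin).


Tmean = (Tmax + Tmin)/2 = (37 + 29)/2 = 33.0
ET0 = 0.0023 * 11.5 * (33.0 + 17.8) * sqrt(37 - 29)
ET0 = 0.0023 * 11.5 * 50.8 * 2.828427

3.8004 mm/day


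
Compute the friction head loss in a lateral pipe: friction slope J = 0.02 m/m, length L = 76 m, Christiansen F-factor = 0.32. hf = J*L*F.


hf = J * L * F = 0.02 * 76 * 0.32 = 0.4864 m

0.4864 m


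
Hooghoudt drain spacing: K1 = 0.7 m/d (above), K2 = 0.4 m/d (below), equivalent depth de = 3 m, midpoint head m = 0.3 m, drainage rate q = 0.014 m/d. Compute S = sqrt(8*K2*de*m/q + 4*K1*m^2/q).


S^2 = 8*K2*de*m/q + 4*K1*m^2/q
S^2 = 8*0.4*3*0.3/0.014 + 4*0.7*0.3^2/0.014
S = sqrt(223.7143)

14.9571 m


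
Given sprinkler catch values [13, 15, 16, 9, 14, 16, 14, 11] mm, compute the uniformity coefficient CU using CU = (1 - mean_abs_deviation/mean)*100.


mean = 13.500000 mm
MAD = 1.875000 mm
CU = (1 - 1.875000/13.500000)*100

86.1111 %


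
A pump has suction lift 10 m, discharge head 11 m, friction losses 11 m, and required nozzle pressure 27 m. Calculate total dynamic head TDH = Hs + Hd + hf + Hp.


TDH = Hs + Hd + hf + Hp = 10 + 11 + 11 + 27 = 59

59 m


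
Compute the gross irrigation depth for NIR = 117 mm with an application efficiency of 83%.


Ea = 83% = 0.83
GID = NIR / Ea = 117 / 0.83 = 140.9639 mm

140.9639 mm


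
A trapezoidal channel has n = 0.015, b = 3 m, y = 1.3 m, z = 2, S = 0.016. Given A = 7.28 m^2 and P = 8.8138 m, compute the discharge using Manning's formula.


R = A/P = 7.28/8.8138 = 0.825977
Q = (1/0.015) * 7.28 * 0.825977^(2/3) * 0.016^0.5

54.0437 m^3/s


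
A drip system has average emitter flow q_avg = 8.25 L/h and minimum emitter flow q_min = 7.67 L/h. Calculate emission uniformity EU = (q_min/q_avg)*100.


EU = (q_min/q_avg)*100 = (7.67/8.25)*100 = 92.9697%

92.9697 %


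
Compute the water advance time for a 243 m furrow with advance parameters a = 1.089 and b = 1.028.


t = (L/a)^(1/b)
t = (243/1.089)^(1/1.028)
t = 223.140496^(1/1.028)

192.5792 min


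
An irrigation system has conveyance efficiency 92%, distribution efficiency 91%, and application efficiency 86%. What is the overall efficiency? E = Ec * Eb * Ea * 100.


Ec = 0.92, Eb = 0.91, Ea = 0.86
E = 0.92 * 0.91 * 0.86 * 100 = 71.9992%

71.9992 %


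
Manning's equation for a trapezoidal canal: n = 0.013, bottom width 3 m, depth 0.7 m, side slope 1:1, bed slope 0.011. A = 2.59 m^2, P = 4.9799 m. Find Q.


R = A/P = 2.59/4.9799 = 0.520091
Q = (1/0.013) * 2.59 * 0.520091^(2/3) * 0.011^0.5

13.5136 m^3/s


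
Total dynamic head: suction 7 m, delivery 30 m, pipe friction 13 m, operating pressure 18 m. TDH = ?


TDH = Hs + Hd + hf + Hp = 7 + 30 + 13 + 18 = 68

68 m


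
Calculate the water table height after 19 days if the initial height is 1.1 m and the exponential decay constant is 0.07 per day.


m = m0 * exp(-k*t)
m = 1.1 * exp(-0.07 * 19)
m = 1.1 * exp(-1.3300)

0.2909 m


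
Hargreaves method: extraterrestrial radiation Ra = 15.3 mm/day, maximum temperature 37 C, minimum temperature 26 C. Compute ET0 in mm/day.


Tmean = (Tmax + Tmin)/2 = (37 + 26)/2 = 31.5
ET0 = 0.0023 * 15.3 * (31.5 + 17.8) * sqrt(37 - 26)
ET0 = 0.0023 * 15.3 * 49.3 * 3.316625

5.7539 mm/day


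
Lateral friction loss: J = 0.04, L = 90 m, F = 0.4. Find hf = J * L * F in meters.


hf = J * L * F = 0.04 * 90 * 0.4 = 1.4400 m

1.4400 m


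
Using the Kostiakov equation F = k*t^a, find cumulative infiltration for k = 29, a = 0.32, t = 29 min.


F = k * t^a = 29 * 29^0.32
F = 29 * 2.937429

85.1854 mm


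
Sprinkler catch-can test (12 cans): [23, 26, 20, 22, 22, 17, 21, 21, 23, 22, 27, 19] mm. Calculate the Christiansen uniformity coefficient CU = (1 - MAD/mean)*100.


mean = 21.916667 mm
MAD = 1.930556 mm
CU = (1 - 1.930556/21.916667)*100

91.1914 %


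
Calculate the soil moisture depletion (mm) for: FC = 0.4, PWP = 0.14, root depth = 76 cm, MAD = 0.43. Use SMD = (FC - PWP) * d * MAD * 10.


SMD = (FC - PWP) * d * MAD * 10
SMD = (0.4 - 0.14) * 76 * 0.43 * 10
SMD = 0.2600 * 76 * 0.43 * 10

84.9680 mm


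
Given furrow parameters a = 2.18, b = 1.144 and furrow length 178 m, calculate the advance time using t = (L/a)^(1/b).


t = (L/a)^(1/b)
t = (178/2.18)^(1/1.144)
t = 81.651376^(1/1.144)

46.9134 min


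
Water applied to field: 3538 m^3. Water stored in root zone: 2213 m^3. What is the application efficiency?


Ea = V_root / V_field * 100 = 2213 / 3538 * 100 = 62.5495%

62.5495 %


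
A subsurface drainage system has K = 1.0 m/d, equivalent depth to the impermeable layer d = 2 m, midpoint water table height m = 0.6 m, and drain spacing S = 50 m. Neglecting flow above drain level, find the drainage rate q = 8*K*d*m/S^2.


q = 8*K*d*m/S^2
q = 8*1.0*2*0.6/50^2
q = 9.6000 / 2500

0.0038 m/d


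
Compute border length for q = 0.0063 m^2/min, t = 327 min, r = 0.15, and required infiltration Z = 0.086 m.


L = q*t/((1+r)*Z)
L = 0.0063*327/((1+0.15)*0.086)
L = 2.0601/0.0989

20.8301 m


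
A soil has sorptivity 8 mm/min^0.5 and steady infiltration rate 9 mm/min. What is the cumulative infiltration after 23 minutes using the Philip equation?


F = S*sqrt(t) + A*t
F = 8*sqrt(23) + 9*23
F = 8*4.795832 + 207

245.3667 mm


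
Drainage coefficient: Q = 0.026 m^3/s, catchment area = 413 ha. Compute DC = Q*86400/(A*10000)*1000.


DC = Q * 86400 / (A * 10000) * 1000
DC = 0.026 * 86400 / (413 * 10000) * 1000
DC = 2246400.0000 / 4130000

0.5439 mm/day


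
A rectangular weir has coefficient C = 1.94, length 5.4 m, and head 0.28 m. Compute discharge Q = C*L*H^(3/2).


Q = C * L * H^(3/2) = 1.94 * 5.4 * 0.28^1.5 = 1.94 * 5.4 * 0.148162

1.5521 m^3/s


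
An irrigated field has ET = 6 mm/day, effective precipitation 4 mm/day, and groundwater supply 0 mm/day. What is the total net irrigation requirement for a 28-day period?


Daily deficit = ET - Pe - GW = 6 - 4 - 0 = 2 mm/day
NIR = 2 * 28 = 56 mm

56.0000 mm


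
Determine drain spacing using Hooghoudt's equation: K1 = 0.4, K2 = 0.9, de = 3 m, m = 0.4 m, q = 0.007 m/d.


S^2 = 8*K2*de*m/q + 4*K1*m^2/q
S^2 = 8*0.9*3*0.4/0.007 + 4*0.4*0.4^2/0.007
S = sqrt(1270.8571)

35.6491 m


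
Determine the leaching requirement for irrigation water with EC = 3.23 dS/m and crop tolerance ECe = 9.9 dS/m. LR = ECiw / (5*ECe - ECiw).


LR = ECiw / (5*ECe - ECiw)
LR = 3.23 / (5*9.9 - 3.23)
LR = 3.23 / 46.2700

0.0698


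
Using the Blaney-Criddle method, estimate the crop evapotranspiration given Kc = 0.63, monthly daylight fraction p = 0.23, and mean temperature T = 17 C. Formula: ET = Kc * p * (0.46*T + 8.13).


ET = Kc * p * (0.46*T + 8.13)
ET = 0.63 * 0.23 * (0.46*17 + 8.13)
ET = 0.63 * 0.23 * 15.9500

2.3112 mm/day


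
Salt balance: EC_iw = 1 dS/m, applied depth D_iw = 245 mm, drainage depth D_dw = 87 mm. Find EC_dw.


EC_dw = EC_iw * D_iw / D_dw
EC_dw = 1 * 245 / 87
EC_dw = 245 / 87

2.8161 dS/m


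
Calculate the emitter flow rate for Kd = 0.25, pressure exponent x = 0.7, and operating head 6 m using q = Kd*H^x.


q = Kd * H^x = 0.25 * 6^0.7 = 0.25 * 3.505144

0.8763 L/h


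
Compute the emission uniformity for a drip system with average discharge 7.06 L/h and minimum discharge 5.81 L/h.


EU = (q_min/q_avg)*100 = (5.81/7.06)*100 = 82.2946%

82.2946 %


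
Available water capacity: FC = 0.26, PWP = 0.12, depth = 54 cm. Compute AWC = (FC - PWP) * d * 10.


AWC = (FC - PWP) * d * 10
AWC = (0.26 - 0.12) * 54 * 10
AWC = 0.1400 * 54 * 10

75.6000 mm


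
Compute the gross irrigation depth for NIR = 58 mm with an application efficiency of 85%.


Ea = 85% = 0.85
GID = NIR / Ea = 58 / 0.85 = 68.2353 mm

68.2353 mm


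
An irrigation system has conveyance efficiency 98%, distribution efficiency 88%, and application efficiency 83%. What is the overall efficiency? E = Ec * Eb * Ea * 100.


Ec = 0.98, Eb = 0.88, Ea = 0.83
E = 0.98 * 0.88 * 0.83 * 100 = 71.5792%

71.5792 %


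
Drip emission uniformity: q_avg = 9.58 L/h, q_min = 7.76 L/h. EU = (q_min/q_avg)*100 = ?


EU = (q_min/q_avg)*100 = (7.76/9.58)*100 = 81.0021%

81.0021 %


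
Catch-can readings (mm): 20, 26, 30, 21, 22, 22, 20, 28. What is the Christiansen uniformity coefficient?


mean = 23.625000 mm
MAD = 3.281250 mm
CU = (1 - 3.281250/23.625000)*100

86.1111 %


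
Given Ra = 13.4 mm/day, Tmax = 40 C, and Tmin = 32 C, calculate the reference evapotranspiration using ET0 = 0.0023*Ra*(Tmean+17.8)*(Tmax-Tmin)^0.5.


Tmean = (Tmax + Tmin)/2 = (40 + 32)/2 = 36.0
ET0 = 0.0023 * 13.4 * (36.0 + 17.8) * sqrt(40 - 32)
ET0 = 0.0023 * 13.4 * 53.8 * 2.828427

4.6899 mm/day


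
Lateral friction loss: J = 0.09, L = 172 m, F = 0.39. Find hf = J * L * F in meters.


hf = J * L * F = 0.09 * 172 * 0.39 = 6.0372 m

6.0372 m


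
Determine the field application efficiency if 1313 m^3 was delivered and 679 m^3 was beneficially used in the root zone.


Ea = V_root / V_field * 100 = 679 / 1313 * 100 = 51.7136%

51.7136 %


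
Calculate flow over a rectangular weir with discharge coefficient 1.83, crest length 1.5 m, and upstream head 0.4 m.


Q = C * L * H^(3/2) = 1.83 * 1.5 * 0.4^1.5 = 1.83 * 1.5 * 0.252982

0.6944 m^3/s


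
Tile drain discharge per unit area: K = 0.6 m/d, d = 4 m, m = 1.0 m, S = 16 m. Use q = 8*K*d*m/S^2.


q = 8*K*d*m/S^2
q = 8*0.6*4*1.0/16^2
q = 19.2000 / 256

0.0750 m/d


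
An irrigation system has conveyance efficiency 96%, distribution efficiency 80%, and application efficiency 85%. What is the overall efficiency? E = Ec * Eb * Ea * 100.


Ec = 0.96, Eb = 0.8, Ea = 0.85
E = 0.96 * 0.8 * 0.85 * 100 = 65.2800%

65.2800 %


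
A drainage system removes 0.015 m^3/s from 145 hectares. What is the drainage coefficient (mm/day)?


DC = Q * 86400 / (A * 10000) * 1000
DC = 0.015 * 86400 / (145 * 10000) * 1000
DC = 1296000.0000 / 1450000

0.8938 mm/day


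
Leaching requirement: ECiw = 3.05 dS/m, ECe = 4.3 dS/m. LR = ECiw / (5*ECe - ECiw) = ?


LR = ECiw / (5*ECe - ECiw)
LR = 3.05 / (5*4.3 - 3.05)
LR = 3.05 / 18.4500

0.1653


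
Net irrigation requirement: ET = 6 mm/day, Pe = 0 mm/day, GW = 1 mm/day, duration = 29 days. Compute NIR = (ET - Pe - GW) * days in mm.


Daily deficit = ET - Pe - GW = 6 - 0 - 1 = 5 mm/day
NIR = 5 * 29 = 145 mm

145.0000 mm


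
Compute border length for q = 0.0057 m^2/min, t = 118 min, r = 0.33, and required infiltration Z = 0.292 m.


L = q*t/((1+r)*Z)
L = 0.0057*118/((1+0.33)*0.292)
L = 0.6726/0.38836

1.7319 m


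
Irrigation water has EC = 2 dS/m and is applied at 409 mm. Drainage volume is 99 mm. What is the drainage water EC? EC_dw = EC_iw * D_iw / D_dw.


EC_dw = EC_iw * D_iw / D_dw
EC_dw = 2 * 409 / 99
EC_dw = 818 / 99

8.2626 dS/m


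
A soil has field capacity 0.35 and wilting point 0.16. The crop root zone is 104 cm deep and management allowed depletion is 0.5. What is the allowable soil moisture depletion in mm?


SMD = (FC - PWP) * d * MAD * 10
SMD = (0.35 - 0.16) * 104 * 0.5 * 10
SMD = 0.1900 * 104 * 0.5 * 10

98.8000 mm


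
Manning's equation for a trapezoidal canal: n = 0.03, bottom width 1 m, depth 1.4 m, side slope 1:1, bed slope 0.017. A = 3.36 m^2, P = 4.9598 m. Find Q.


R = A/P = 3.36/4.9598 = 0.677447
Q = (1/0.03) * 3.36 * 0.677447^(2/3) * 0.017^0.5

11.2640 m^3/s


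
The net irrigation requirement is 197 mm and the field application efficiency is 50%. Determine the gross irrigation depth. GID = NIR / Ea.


Ea = 50% = 0.5
GID = NIR / Ea = 197 / 0.5 = 394.0000 mm

394.0000 mm


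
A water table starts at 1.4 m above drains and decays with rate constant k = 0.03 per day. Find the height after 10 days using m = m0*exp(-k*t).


m = m0 * exp(-k*t)
m = 1.4 * exp(-0.03 * 10)
m = 1.4 * exp(-0.3000)

1.0371 m
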